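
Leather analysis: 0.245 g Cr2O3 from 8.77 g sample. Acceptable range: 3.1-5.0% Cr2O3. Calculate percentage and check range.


Cr2O3% = 0.245 / 8.77 x 100 = 2.79%
Acceptable range: 3.1 to 5.0%
Within range: No


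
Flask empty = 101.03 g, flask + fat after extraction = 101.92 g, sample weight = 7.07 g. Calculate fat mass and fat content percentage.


Fat mass = 0.89 g
Fat content = 12.6%

Fat mass = 101.92 - 101.03 = 0.89 g
Fat% = 0.89 / 7.07 x 100 = 12.6%


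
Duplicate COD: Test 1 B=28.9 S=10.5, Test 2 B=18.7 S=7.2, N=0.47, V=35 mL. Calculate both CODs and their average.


COD1 = (28.9 - 10.5) x 0.47 x 8000 / 35 = 1976.7 mg/L
COD2 = (18.7 - 7.2) x 0.47 x 8000 / 35 = 1235.4 mg/L
Average = (1976.7 + 1235.4) / 2 = 1606.1 mg/L


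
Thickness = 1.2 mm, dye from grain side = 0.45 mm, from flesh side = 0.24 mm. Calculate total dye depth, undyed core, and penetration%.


Total dyed = 0.45 + 0.24 = 0.69 mm
Undyed core = 1.2 - 0.69 = 0.51 mm
Penetration = 0.69 / 1.2 x 100 = 57.5%


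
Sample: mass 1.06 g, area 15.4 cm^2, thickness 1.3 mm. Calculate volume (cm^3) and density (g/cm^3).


Volume = 2.002 cm^3
Density = 0.529 g/cm^3

Thickness in cm = 1.3 / 10 = 0.13 cm
Volume = 15.4 x 0.13 = 2.002 cm^3
Density = 1.06 / 2.002 = 0.529 g/cm^3


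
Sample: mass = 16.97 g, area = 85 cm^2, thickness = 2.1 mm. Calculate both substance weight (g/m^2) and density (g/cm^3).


Substance weight = 1996.5 g/m^2
Density = 0.951 g/cm^3

SW = 16.97 / 85 x 10000 = 1996.5 g/m^2
Volume = 85 x 2.1 / 10 = 17.85 cm^3
Density = 16.97 / 17.85 = 0.951 g/cm^3


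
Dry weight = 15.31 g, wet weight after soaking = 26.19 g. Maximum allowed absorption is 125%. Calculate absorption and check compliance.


Absorption = 71.1%
Compliant: Yes


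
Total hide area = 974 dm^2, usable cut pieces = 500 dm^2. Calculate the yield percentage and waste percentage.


Yield = 51.3%
Waste = 48.7%


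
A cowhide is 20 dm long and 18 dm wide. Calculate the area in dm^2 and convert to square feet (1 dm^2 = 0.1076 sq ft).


360 dm^2
38.74 sq ft

Area = 20 x 18 = 360 dm^2
Conversion: 360 x 0.1076 = 38.74 sq ft


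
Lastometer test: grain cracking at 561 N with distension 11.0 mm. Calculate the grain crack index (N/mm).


51.0 N/mm


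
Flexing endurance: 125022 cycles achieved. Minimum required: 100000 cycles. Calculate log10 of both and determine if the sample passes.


log10(125022) = 5.10
log10(100000) = 5.00
Passes: Yes


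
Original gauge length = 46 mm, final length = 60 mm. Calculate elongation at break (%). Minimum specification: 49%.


Extension = 60 - 46 = 14 mm
Elongation = 14 / 46 x 100 = 30.4%
Minimum required: 49%
Meets specification: No


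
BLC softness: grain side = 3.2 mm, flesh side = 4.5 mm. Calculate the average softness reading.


3.85 mm

Average = (3.2 + 4.5) / 2
Average = 3.85 mm


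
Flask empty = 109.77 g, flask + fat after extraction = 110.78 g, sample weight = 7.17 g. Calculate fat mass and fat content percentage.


Fat mass = 110.78 - 109.77 = 1.01 g
Fat% = 1.01 / 7.17 x 100 = 14.1%


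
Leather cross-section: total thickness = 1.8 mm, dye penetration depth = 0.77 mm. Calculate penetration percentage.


Penetration% = 0.77 / 1.8 x 100
Penetration = 42.8%


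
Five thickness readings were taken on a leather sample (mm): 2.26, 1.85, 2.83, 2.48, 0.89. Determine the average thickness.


Sum = 2.26 + 1.85 + 2.83 + 2.48 + 0.89 = 10.31
Average = 10.31 / 5 = 2.06 mm


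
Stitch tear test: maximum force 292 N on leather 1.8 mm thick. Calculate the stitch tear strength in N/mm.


Stitch tear strength = force / thickness
STS = 292 / 1.8 = 162.2 N/mm


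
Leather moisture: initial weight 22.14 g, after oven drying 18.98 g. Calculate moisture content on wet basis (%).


Moisture = 22.14 - 18.98 = 3.16 g
MC = 3.16 / 22.14 x 100 = 14.3%


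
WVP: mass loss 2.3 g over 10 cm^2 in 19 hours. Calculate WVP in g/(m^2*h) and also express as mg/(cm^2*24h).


WVP = 2.3 / (10 x 19) x 10000 = 121.05 g/(m^2*h)
Mass loss in mg = 2.3 x 1000 = 2300 mg
Per cm^2 per 24h in mg: 2300 x 24 / (10 x 19) = 55200 / 190 = 290.53 mg/(cm^2*24h)


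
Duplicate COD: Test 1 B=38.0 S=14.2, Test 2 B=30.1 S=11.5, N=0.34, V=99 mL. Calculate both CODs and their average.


COD1 = (38.0 - 14.2) x 0.34 x 8000 / 99 = 653.9 mg/L
COD2 = (30.1 - 11.5) x 0.34 x 8000 / 99 = 511.0 mg/L
Average = (653.9 + 511.0) / 2 = 582.5 mg/L


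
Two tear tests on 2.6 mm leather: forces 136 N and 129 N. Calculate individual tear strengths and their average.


Tear 1 = 52.3 N/mm
Tear 2 = 49.6 N/mm
Average = 51.0 N/mm

Tear 1 = 136 / 2.6 = 52.3 N/mm
Tear 2 = 129 / 2.6 = 49.6 N/mm
Average = (52.3 + 49.6) / 2 = 51.0 N/mm


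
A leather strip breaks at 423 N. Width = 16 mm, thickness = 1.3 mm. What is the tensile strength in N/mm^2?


20.34 N/mm^2


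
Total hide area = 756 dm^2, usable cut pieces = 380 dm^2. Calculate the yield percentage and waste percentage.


Yield = 380 / 756 x 100 = 50.3%
Waste = 756 - 380 = 376 dm^2
Waste% = 100 - 50.3 = 49.7%


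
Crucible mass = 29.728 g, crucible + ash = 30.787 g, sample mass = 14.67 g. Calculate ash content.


Ash mass = 30.787 - 29.728 = 1.059 g
Ash% = 1.059 / 14.67 x 100 = 7.22%


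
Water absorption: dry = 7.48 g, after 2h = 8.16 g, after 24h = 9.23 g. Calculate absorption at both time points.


2h absorption = 9.1%
24h absorption = 23.4%


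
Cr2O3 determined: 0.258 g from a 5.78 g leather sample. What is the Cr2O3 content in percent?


Cr2O3% = 0.258 / 5.78 x 100
Cr2O3% = 4.46%


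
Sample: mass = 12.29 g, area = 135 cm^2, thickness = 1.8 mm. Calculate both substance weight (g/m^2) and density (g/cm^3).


Substance weight = 910.4 g/m^2
Density = 0.506 g/cm^3

SW = 12.29 / 135 x 10000 = 910.4 g/m^2
Volume = 135 x 1.8 / 10 = 24.30 cm^3
Density = 12.29 / 24.30 = 0.506 g/cm^3


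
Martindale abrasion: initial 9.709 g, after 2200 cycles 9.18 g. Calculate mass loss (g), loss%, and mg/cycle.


Mass loss = 0.529 g
Loss = 5.45%
Rate = 0.240 mg/cycle


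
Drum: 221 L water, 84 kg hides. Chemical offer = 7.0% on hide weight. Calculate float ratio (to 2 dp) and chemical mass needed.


Float ratio = 221 / 84 = 2.63
Chemical = 84 x 7.0 / 100 = 5.88 kg


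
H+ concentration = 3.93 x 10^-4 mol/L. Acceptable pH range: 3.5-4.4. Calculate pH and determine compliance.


pH = -log10(3.93 x 10^-4) = 3.41
Range: 3.5 to 4.4
Compliant: No


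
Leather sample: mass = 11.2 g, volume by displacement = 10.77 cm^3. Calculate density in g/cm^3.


1.040 g/cm^3

Density = mass / volume
Density = 11.2 / 10.77 = 1.040 g/cm^3


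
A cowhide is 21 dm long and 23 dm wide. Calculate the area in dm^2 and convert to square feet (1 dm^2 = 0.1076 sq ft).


Area = 21 x 23 = 483 dm^2
Conversion: 483 x 0.1076 = 51.97 sq ft


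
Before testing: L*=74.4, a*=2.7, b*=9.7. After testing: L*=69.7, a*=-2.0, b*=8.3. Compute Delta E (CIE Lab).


Delta E = 6.79


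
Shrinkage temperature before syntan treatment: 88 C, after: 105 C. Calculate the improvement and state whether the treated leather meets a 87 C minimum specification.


Improvement = 17 C
Meets 87 C spec: Yes

Improvement = 105 - 88 = 17 C
Spec check: 105 C >= 87 C? Yes


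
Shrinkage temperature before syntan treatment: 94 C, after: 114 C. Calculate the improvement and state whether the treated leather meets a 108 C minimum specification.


Improvement = 114 - 94 = 20 C
Spec check: 114 C >= 108 C? Yes


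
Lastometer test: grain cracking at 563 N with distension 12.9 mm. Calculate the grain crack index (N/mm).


43.6 N/mm

Grain crack index = force / distension
Index = 563 / 12.9 = 43.6 N/mm


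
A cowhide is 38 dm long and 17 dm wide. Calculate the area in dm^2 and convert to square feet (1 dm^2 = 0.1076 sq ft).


646 dm^2
69.51 sq ft

Area = 38 x 17 = 646 dm^2
Conversion: 646 x 0.1076 = 69.51 sq ft


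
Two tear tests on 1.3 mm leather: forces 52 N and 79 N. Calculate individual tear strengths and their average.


Tear 1 = 40.0 N/mm
Tear 2 = 60.8 N/mm
Average = 50.4 N/mm


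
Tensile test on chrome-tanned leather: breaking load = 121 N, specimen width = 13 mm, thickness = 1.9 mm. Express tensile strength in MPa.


4.90 MPa


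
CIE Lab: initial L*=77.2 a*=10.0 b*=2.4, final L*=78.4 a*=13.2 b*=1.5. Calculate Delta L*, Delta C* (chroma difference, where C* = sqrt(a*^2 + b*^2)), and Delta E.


Delta L* = 1.2
Delta C* = 3.00
Delta E = 3.53


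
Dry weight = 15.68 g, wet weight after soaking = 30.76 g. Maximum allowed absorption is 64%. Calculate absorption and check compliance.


Absorption = 96.2%
Compliant: No

WA = (30.76 - 15.68) / 15.68 x 100 = 96.2%
Maximum allowed: 64%
Compliant: No


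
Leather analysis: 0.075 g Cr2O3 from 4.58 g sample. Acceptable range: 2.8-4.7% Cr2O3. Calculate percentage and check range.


Cr2O3% = 0.075 / 4.58 x 100 = 1.64%
Acceptable range: 2.8 to 4.7%
Within range: No


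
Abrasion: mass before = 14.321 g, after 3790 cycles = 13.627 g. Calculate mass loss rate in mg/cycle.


0.183 mg/cycle

Mass loss = 14.321 - 13.627 = 0.694 g
Rate = 0.694 / 3790 x 1000 = 0.183 mg/cycle


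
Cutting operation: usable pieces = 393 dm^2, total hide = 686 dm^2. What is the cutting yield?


57.3%

Yield = usable / total x 100
Yield = 393 / 686 x 100 = 57.3%


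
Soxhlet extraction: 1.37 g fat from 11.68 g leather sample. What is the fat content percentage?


Fat content = 1.37 / 11.68 x 100
Fat = 11.7%


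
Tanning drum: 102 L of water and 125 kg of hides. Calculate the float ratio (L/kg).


0.8


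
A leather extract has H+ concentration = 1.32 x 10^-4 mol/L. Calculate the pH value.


pH = -log10[H+]
pH = -log10(1.32 x 10^-4) = 3.88


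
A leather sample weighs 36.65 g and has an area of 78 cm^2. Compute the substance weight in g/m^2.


4698.7 g/m^2


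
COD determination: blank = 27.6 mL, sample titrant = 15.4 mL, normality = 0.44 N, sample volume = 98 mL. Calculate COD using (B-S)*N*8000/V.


438.2 mg/L


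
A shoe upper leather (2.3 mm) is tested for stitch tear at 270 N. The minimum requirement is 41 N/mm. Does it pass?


STS = 270 / 2.3 = 117.4 N/mm
Minimum required: 41 N/mm
Passes: Yes


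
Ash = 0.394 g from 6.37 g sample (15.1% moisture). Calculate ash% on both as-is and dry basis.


As-is ash = 6.19%
Dry-basis ash = 7.29%

As-is ash% = 0.394 / 6.37 x 100 = 6.19%
Dry mass = 6.37 x (100 - 15.1) / 100 = 5.40813 g
Dry-basis ash% = 0.394 / 5.40813 x 100 = 7.29%


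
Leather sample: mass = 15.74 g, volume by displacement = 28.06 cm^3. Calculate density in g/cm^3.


Density = mass / volume
Density = 15.74 / 28.06 = 0.561 g/cm^3


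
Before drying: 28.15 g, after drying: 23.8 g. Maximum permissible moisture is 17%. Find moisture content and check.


Moisture content = 15.5%
Acceptable: Yes

MC = (28.15 - 23.8) / 28.15 x 100 = 15.5%
Maximum: 17%
Acceptable: Yes


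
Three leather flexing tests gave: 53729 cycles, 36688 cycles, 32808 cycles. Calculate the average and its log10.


Average = (53729 + 36688 + 32808) / 3 = 41075 cycles
log10(41075) = 4.61


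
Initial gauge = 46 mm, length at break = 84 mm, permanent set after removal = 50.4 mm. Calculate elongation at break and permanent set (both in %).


Elongation at break = (84 - 46) / 46 x 100 = 82.6%
Permanent set = (50.4 - 46) / 46 x 100 = 9.6%


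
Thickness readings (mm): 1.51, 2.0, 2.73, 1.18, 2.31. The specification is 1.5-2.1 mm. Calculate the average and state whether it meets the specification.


Average = 1.95 mm
Within specification: Yes

Sum = 9.73
Average = 9.73 / 5 = 1.95 mm
Specification range: 1.5 to 2.1 mm
Within spec: Yes


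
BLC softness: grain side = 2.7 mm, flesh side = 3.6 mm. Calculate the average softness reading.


3.15 mm

Average = (2.7 + 3.6) / 2
Average = 3.15 mm


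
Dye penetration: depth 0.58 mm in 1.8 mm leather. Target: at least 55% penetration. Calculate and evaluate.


Penetration = 0.58 / 1.8 x 100 = 32.2%
Target: 55%
Meets target: No


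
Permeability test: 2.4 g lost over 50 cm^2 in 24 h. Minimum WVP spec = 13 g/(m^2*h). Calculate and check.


WVP = 20.00 g/(m^2*h)
Meets specification: Yes

WVP = 2.4 / (50 x 24) x 10000 = 20.00 g/(m^2*h)
Minimum: 13 g/(m^2*h)
Meets spec: Yes


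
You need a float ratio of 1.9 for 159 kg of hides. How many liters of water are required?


Water = hide weight x target ratio
Water = 159 x 1.9 = 302.1 L


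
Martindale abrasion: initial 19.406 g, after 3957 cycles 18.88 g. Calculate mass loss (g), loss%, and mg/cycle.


Mass loss = 0.526 g
Loss = 2.71%
Rate = 0.133 mg/cycle


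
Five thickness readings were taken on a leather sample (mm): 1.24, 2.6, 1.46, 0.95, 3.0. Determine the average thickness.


1.85 mm

Sum = 1.24 + 2.6 + 1.46 + 0.95 + 3.0 = 9.25
Average = 9.25 / 5 = 1.85 mm


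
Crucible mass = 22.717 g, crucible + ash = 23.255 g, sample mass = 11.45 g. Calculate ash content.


Ash mass = 0.538 g
Ash content = 4.70%

Ash mass = 23.255 - 22.717 = 0.538 g
Ash% = 0.538 / 11.45 x 100 = 4.70%


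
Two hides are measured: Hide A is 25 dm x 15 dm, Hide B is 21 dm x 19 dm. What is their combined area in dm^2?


774 dm^2

Hide A area = 25 x 15 = 375 dm^2
Hide B area = 21 x 19 = 399 dm^2
Total = 375 + 399 = 774 dm^2


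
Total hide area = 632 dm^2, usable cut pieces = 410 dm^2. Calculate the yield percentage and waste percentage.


Yield = 410 / 632 x 100 = 64.9%
Waste = 632 - 410 = 222 dm^2
Waste% = 100 - 64.9 = 35.1%


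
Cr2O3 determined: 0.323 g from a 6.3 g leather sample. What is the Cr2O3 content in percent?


5.13%

Cr2O3% = 0.323 / 6.3 x 100
Cr2O3% = 5.13%


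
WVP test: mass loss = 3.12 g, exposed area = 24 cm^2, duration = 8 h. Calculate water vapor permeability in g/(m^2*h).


162.50 g/(m^2*h)

WVP = mass_loss / (area x time) x 10000
WVP = 3.12 / (24 x 8) x 10000
WVP = 3.12 / 192 x 10000 = 162.50 g/(m^2*h)


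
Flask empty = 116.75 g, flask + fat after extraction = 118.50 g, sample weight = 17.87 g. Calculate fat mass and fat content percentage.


Fat mass = 1.75 g
Fat content = 9.8%


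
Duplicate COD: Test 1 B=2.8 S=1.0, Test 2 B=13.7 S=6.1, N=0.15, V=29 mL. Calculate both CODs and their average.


COD1 = (2.8 - 1.0) x 0.15 x 8000 / 29 = 74.5 mg/L
COD2 = (13.7 - 6.1) x 0.15 x 8000 / 29 = 314.5 mg/L
Average = (74.5 + 314.5) / 2 = 194.5 mg/L


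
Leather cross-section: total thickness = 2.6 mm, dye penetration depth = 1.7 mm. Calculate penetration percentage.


65.4%

Penetration% = 1.7 / 2.6 x 100
Penetration = 65.4%


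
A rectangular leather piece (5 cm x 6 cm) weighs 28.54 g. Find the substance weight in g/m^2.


Area = 5 x 6 = 30 cm^2
SW = 28.54 / 30 x 10000 = 9513.3 g/m^2


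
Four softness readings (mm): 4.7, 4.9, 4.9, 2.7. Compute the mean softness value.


4.30 mm


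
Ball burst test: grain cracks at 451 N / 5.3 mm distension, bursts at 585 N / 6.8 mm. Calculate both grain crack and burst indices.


Crack index = 85.1 N/mm
Burst index = 86.0 N/mm

Crack index = 451 / 5.3 = 85.1 N/mm
Burst index = 585 / 6.8 = 86.0 N/mm


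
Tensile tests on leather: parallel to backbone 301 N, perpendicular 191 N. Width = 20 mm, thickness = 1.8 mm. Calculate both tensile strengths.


Parallel = 8.36 N/mm^2
Perpendicular = 5.31 N/mm^2

Area = 20 x 1.8 = 36.0 mm^2
TS (parallel) = 301 / 36.0 = 8.36 N/mm^2
TS (perpendicular) = 191 / 36.0 = 5.31 N/mm^2


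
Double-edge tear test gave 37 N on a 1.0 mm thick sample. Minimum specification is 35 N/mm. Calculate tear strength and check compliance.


Tear strength = 37 / 1.0 = 37.0 N/mm
Required minimum = 35 N/mm
Compliant: Yes


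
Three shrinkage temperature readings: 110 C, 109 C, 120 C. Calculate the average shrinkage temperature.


113.0 C


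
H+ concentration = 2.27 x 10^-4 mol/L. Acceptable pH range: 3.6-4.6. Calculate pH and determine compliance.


pH = -log10(2.27 x 10^-4) = 3.64
Range: 3.6 to 4.6
Compliant: Yes


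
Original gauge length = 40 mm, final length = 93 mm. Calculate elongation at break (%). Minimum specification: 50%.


Elongation = 132.5%
Meets spec: Yes

Extension = 93 - 40 = 53 mm
Elongation = 53 / 40 x 100 = 132.5%
Minimum required: 50%
Meets specification: Yes


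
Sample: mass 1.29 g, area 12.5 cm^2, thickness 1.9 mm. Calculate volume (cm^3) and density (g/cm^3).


Thickness in cm = 1.9 / 10 = 0.19 cm
Volume = 12.5 x 0.19 = 2.375 cm^3
Density = 1.29 / 2.375 = 0.543 g/cm^3


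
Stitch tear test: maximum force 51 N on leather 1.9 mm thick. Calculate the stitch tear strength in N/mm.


26.8 N/mm


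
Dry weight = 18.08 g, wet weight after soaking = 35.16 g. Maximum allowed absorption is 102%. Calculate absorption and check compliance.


WA = (35.16 - 18.08) / 18.08 x 100 = 94.5%
Maximum allowed: 102%
Compliant: Yes


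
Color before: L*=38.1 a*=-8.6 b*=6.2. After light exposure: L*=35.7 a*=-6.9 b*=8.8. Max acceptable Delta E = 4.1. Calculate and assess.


dL = -2.4, da = 1.7, db = 2.6
dE = sqrt((-2.4)^2 + (1.7)^2 + (2.6)^2) = 3.93
Max = 4.1
Passes: Yes


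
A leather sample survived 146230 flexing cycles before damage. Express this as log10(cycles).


log10(146230) = 5.17


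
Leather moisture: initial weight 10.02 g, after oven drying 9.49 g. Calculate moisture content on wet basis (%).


Moisture = 10.02 - 9.49 = 0.53 g
MC = 0.53 / 10.02 x 100 = 5.3%


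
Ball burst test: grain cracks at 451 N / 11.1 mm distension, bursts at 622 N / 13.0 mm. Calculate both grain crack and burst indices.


Crack index = 451 / 11.1 = 40.6 N/mm
Burst index = 622 / 13.0 = 47.8 N/mm


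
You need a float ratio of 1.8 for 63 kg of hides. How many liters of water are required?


113.4 L


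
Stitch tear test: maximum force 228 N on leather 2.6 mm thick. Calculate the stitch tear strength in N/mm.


Stitch tear strength = force / thickness
STS = 228 / 2.6 = 87.7 N/mm


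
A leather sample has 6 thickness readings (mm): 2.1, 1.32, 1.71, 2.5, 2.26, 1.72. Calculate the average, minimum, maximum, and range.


Average = 1.94 mm
Min = 1.32 mm
Max = 2.5 mm
Range = 1.18 mm

Sum = 11.61
Average = 11.61 / 6 = 1.94 mm
Minimum = 1.32 mm
Maximum = 2.5 mm
Range = 2.5 - 1.32 = 1.18 mm


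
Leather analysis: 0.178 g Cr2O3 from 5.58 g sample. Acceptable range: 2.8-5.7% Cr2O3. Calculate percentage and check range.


Cr2O3 = 3.19%
Within range: Yes


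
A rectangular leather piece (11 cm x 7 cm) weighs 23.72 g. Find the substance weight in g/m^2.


3080.5 g/m^2

Area = 11 x 7 = 77 cm^2
SW = 23.72 / 77 x 10000 = 3080.5 g/m^2


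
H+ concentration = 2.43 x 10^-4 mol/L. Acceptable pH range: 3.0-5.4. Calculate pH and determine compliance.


pH = -log10(2.43 x 10^-4) = 3.61
Range: 3.0 to 5.4
Compliant: Yes


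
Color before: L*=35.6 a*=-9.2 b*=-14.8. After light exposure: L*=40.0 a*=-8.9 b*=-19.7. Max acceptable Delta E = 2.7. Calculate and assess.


dL = 4.4, da = 0.3, db = -4.9
dE = sqrt((4.4)^2 + (0.3)^2 + (-4.9)^2) = 6.59
Max = 2.7
Passes: No


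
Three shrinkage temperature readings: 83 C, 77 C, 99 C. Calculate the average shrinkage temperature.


86.3 C

Average = (83 + 77 + 99) / 3
Average = 259 / 3 = 86.3 C


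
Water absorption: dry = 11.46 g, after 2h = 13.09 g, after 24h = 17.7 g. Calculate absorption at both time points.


2h absorption = 14.2%
24h absorption = 54.5%

WA (2h) = (13.09 - 11.46) / 11.46 x 100 = 14.2%
WA (24h) = (17.7 - 11.46) / 11.46 x 100 = 54.5%


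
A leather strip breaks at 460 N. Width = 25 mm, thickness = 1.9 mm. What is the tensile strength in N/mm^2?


Cross-sectional area = 25 x 1.9 = 47.5 mm^2
Tensile strength = 460 / 47.5 = 9.68 N/mm^2


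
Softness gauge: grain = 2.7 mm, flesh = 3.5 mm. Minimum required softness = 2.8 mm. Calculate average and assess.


Average softness = 3.10 mm
Meets requirement: Yes

Average = (2.7 + 3.5) / 2 = 3.10 mm
Minimum = 2.8 mm
Meets requirement: Yes


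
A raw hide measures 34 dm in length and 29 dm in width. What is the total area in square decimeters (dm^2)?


986 dm^2

Area = length x width
Area = 34 x 29 = 986 dm^2


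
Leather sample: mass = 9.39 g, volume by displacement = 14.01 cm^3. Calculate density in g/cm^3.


Density = mass / volume
Density = 9.39 / 14.01 = 0.670 g/cm^3


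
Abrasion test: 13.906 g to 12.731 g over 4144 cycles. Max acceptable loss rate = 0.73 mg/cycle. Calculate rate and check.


Loss = 13.906 - 12.731 = 1.175 g
Rate = 1.175 g / 4144 cycles x 1000 = 0.284 mg/cycle
Max = 0.73 mg/cycle
Passes: Yes


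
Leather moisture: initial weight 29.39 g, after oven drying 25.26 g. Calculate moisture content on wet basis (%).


Moisture = 29.39 - 25.26 = 4.13 g
MC = 4.13 / 29.39 x 100 = 14.1%


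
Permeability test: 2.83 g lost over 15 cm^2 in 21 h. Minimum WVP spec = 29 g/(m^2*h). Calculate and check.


WVP = 89.84 g/(m^2*h)
Meets specification: Yes

WVP = 2.83 / (15 x 21) x 10000 = 89.84 g/(m^2*h)
Minimum: 29 g/(m^2*h)
Meets spec: Yes


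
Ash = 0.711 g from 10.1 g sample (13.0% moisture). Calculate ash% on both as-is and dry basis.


As-is ash = 7.04%
Dry-basis ash = 8.09%

As-is ash% = 0.711 / 10.1 x 100 = 7.04%
Dry mass = 10.1 x (100 - 13.0) / 100 = 8.787 g
Dry-basis ash% = 0.711 / 8.787 x 100 = 8.09%


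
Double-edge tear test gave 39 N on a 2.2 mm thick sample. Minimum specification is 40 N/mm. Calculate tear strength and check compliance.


Tear strength = 39 / 2.2 = 17.7 N/mm
Required minimum = 40 N/mm
Compliant: No


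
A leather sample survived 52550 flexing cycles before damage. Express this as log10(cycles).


log10(52550) = 4.72


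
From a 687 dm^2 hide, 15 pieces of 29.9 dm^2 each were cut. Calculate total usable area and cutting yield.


Total usable = 15 x 29.9 = 448.5 dm^2
Yield = 448.5 / 687 x 100 = 65.3%


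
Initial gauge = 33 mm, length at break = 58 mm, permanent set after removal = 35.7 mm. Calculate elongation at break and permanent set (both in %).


Elongation at break = (58 - 33) / 33 x 100 = 75.8%
Permanent set = (35.7 - 33) / 33 x 100 = 8.2%


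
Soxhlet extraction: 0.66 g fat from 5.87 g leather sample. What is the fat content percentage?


11.2%

Fat content = 0.66 / 5.87 x 100
Fat = 11.2%


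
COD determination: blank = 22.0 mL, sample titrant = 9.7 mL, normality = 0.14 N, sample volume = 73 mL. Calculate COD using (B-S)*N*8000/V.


188.7 mg/L

COD = (22.0 - 9.7) x 0.14 x 8000 / 73
COD = 12.3 x 0.14 x 8000 / 73
COD = 188.7 mg/L


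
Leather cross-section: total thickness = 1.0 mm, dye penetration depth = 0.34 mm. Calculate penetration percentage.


Penetration% = 0.34 / 1.0 x 100
Penetration = 34.0%


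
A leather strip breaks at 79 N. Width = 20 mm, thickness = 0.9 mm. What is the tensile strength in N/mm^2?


4.39 N/mm^2

Cross-sectional area = 20 x 0.9 = 18.0 mm^2
Tensile strength = 79 / 18.0 = 4.39 N/mm^2


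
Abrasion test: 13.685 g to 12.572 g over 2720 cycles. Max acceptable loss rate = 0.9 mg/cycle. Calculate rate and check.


Rate = 0.409 mg/cycle
Passes: Yes


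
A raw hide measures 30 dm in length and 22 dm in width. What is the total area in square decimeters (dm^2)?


660 dm^2


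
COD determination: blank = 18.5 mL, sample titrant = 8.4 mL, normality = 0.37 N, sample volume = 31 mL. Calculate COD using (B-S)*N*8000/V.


COD = (18.5 - 8.4) x 0.37 x 8000 / 31
COD = 10.1 x 0.37 x 8000 / 31
COD = 964.4 mg/L


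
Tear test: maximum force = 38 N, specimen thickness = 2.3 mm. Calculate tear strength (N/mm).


Tear strength = force / thickness
Tear = 38 / 2.3 = 16.5 N/mm


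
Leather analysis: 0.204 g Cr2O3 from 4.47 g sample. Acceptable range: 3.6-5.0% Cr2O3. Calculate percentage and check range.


Cr2O3% = 0.204 / 4.47 x 100 = 4.56%
Acceptable range: 3.6 to 5.0%
Within range: Yes


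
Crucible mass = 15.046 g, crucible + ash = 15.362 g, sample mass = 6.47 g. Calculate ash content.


Ash mass = 0.316 g
Ash content = 4.88%


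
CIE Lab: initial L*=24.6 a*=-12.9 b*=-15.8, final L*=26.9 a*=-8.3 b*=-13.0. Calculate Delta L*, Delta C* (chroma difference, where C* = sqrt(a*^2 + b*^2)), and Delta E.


Delta L* = 2.3
Delta C* = -4.97
Delta E = 5.86

Delta L* = 26.9 - 24.6 = 2.3
C1* = sqrt((-12.9)^2 + (-15.8)^2) = 20.397
C2* = sqrt((-8.3)^2 + (-13.0)^2) = 15.424
Delta C* = 15.424 - 20.397 = -4.97
Delta E = sqrt((2.3)^2 + (4.6)^2 + (2.8)^2) = 5.86


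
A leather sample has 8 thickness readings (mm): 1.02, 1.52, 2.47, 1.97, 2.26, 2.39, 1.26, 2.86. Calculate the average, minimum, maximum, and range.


Sum = 15.75
Average = 15.75 / 8 = 1.97 mm
Minimum = 1.02 mm
Maximum = 2.86 mm
Range = 2.86 - 1.02 = 1.84 mm


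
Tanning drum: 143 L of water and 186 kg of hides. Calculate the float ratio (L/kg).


Float ratio = water / hide weight
Ratio = 143 / 186 = 0.8


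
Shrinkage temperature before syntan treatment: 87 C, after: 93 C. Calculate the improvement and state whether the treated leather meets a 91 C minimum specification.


Improvement = 93 - 87 = 6 C
Spec check: 93 C >= 91 C? Yes


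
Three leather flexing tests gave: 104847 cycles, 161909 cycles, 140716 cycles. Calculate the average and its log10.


Average = (104847 + 161909 + 140716) / 3 = 135824 cycles
log10(135824) = 5.13


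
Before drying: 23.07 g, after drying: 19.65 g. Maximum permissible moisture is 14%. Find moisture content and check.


MC = (23.07 - 19.65) / 23.07 x 100 = 14.8%
Maximum: 14%
Acceptable: No


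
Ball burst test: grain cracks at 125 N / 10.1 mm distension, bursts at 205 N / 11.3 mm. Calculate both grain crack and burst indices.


Crack index = 12.4 N/mm
Burst index = 18.1 N/mm


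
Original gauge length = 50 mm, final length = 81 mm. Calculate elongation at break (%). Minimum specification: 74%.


Extension = 81 - 50 = 31 mm
Elongation = 31 / 50 x 100 = 62.0%
Minimum required: 74%
Meets specification: No


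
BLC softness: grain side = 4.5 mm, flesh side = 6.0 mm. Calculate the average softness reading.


5.25 mm

Average = (4.5 + 6.0) / 2
Average = 5.25 mm


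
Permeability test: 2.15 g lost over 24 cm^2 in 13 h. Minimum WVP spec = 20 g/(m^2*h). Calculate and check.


WVP = 68.91 g/(m^2*h)
Meets specification: Yes

WVP = 2.15 / (24 x 13) x 10000 = 68.91 g/(m^2*h)
Minimum: 20 g/(m^2*h)
Meets spec: Yes


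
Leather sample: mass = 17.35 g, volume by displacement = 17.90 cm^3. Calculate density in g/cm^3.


Density = mass / volume
Density = 17.35 / 17.90 = 0.969 g/cm^3


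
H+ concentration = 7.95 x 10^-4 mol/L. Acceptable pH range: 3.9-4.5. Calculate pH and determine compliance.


pH = 3.10
Compliant: No

pH = -log10(7.95 x 10^-4) = 3.10
Range: 3.9 to 4.5
Compliant: No


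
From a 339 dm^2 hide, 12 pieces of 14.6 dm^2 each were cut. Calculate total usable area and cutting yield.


Total usable = 12 x 14.6 = 175.2 dm^2
Yield = 175.2 / 339 x 100 = 51.7%


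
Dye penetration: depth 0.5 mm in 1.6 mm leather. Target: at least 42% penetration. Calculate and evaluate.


Penetration = 0.5 / 1.6 x 100 = 31.3%
Target: 42%
Meets target: No


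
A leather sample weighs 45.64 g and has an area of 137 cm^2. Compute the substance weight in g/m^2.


3331.4 g/m^2

Substance weight = mass / area x 10000
SW = 45.64 / 137 x 10000
SW = 3331.4 g/m^2


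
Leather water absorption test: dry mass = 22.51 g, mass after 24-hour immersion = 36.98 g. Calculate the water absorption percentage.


Water absorbed = 36.98 - 22.51 = 14.47 g
WA% = 14.47 / 22.51 x 100 = 64.3%


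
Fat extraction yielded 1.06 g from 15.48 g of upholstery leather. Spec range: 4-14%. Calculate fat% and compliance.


Fat% = 1.06 / 15.48 x 100 = 6.8%
Spec range: 4-14%
Compliant: Yes


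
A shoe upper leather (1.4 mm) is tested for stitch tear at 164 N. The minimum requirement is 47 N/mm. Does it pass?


STS = 164 / 1.4 = 117.1 N/mm
Minimum required: 47 N/mm
Passes: Yes


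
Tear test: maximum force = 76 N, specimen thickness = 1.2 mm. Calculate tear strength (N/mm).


63.3 N/mm

Tear strength = force / thickness
Tear = 76 / 1.2 = 63.3 N/mm


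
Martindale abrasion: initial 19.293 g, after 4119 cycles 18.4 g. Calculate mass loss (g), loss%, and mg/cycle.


Mass loss = 0.893 g
Loss = 4.63%
Rate = 0.217 mg/cycle


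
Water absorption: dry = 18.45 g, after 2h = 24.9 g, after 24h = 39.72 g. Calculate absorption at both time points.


2h absorption = 35.0%
24h absorption = 115.3%

WA (2h) = (24.9 - 18.45) / 18.45 x 100 = 35.0%
WA (24h) = (39.72 - 18.45) / 18.45 x 100 = 115.3%


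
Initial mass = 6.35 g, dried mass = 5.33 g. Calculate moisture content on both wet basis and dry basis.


Wet basis = 16.1%
Dry basis = 19.1%

Moisture lost = 6.35 - 5.33 = 1.02 g
Wet basis MC = 1.02 / 6.35 x 100 = 16.1%
Dry basis MC = 1.02 / 5.33 x 100 = 19.1%


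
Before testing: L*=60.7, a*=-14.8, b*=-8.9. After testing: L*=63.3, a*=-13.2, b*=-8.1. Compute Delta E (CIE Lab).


dL = 63.3 - 60.7 = 2.6
da = -13.2 - (-14.8) = 1.6
db = -8.1 - (-8.9) = 0.8
dE = sqrt((2.6)^2 + (1.6)^2 + (0.8)^2) = 3.16


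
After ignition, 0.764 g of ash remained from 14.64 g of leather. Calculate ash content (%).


5.22%

Ash% = 0.764 / 14.64 x 100
Ash% = 5.22%


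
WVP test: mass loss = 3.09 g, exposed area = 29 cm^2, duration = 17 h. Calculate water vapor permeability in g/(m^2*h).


62.68 g/(m^2*h)


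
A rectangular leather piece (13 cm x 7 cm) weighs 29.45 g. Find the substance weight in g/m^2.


3236.3 g/m^2


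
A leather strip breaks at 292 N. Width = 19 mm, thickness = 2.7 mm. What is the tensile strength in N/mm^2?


5.69 N/mm^2


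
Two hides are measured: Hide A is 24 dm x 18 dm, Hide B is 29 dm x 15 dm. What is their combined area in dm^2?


867 dm^2

Hide A area = 24 x 18 = 432 dm^2
Hide B area = 29 x 15 = 435 dm^2
Total = 432 + 435 = 867 dm^2


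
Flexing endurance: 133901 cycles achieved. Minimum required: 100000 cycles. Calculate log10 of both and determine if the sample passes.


Achieved: log10 = 5.13
Required: log10 = 5.00
Passes: Yes

log10(133901) = 5.13
log10(100000) = 5.00
Passes: Yes


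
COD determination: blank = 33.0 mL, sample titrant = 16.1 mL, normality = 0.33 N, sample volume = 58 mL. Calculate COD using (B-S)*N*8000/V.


COD = (33.0 - 16.1) x 0.33 x 8000 / 58
COD = 16.9 x 0.33 x 8000 / 58
COD = 769.2 mg/L


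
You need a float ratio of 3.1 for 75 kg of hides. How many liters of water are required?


Water = hide weight x target ratio
Water = 75 x 3.1 = 232.5 L


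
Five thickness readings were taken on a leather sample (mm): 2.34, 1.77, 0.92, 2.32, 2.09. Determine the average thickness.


Sum = 2.34 + 1.77 + 0.92 + 2.32 + 2.09 = 9.44
Average = 9.44 / 5 = 1.89 mm


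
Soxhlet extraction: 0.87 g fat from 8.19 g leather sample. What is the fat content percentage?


10.6%

Fat content = 0.87 / 8.19 x 100
Fat = 10.6%


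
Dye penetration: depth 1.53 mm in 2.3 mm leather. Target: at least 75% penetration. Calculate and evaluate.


Penetration = 1.53 / 2.3 x 100 = 66.5%
Target: 75%
Meets target: No


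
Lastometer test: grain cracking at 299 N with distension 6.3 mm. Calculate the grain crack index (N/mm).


Grain crack index = force / distension
Index = 299 / 6.3 = 47.5 N/mm


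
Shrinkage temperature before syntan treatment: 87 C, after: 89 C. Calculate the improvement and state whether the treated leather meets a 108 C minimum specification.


Improvement = 89 - 87 = 2 C
Spec check: 89 C >= 108 C? No


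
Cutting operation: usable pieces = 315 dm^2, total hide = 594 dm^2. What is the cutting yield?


Yield = usable / total x 100
Yield = 315 / 594 x 100 = 53.0%


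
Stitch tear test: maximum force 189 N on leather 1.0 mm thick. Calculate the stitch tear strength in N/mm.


Stitch tear strength = force / thickness
STS = 189 / 1.0 = 189.0 N/mm


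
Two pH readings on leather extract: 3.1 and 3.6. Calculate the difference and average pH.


Difference = |3.1 - 3.6| = 0.5
Average = (3.1 + 3.6) / 2 = 3.35


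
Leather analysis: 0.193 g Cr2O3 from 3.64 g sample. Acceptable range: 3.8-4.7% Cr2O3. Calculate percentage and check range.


Cr2O3% = 0.193 / 3.64 x 100 = 5.30%
Acceptable range: 3.8 to 4.7%
Within range: No


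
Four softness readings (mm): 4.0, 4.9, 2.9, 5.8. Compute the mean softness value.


Sum = 4.0 + 4.9 + 2.9 + 5.8
Mean = 17.6 / 4 = 4.40 mm


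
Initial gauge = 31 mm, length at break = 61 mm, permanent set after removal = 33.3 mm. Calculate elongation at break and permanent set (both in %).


Elongation at break = 96.8%
Permanent set = 7.4%

Elongation at break = (61 - 31) / 31 x 100 = 96.8%
Permanent set = (33.3 - 31) / 31 x 100 = 7.4%


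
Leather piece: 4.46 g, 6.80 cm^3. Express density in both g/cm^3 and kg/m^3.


0.656 g/cm^3
656 kg/m^3

Density = 4.46 / 6.80 = 0.656 g/cm^3
Convert: 0.656 x 1000 = 656 kg/m^3


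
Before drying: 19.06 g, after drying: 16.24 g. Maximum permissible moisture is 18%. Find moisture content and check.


Moisture content = 14.8%
Acceptable: Yes


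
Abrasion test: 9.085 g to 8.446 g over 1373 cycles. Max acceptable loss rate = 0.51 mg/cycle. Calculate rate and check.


Rate = 0.465 mg/cycle
Passes: Yes


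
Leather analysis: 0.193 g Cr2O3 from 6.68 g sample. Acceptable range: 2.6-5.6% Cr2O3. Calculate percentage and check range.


Cr2O3 = 2.89%
Within range: Yes

Cr2O3% = 0.193 / 6.68 x 100 = 2.89%
Acceptable range: 2.6 to 5.6%
Within range: Yes


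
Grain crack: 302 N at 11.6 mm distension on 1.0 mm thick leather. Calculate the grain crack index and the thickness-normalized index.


Crack index = 26.0 N/mm
Normalized index = 26.0 N/mm per mm

Crack index = 302 / 11.6 = 26.0 N/mm
Normalized = 26.0 / 1.0 = 26.0 N/mm per mm


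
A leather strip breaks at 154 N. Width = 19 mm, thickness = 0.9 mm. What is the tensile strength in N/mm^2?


9.01 N/mm^2

Cross-sectional area = 19 x 0.9 = 17.1 mm^2
Tensile strength = 154 / 17.1 = 9.01 N/mm^2


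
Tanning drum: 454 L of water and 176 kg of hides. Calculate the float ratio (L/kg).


Float ratio = water / hide weight
Ratio = 454 / 176 = 2.6


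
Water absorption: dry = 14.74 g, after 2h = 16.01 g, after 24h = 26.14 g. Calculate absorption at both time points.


WA (2h) = (16.01 - 14.74) / 14.74 x 100 = 8.6%
WA (24h) = (26.14 - 14.74) / 14.74 x 100 = 77.3%


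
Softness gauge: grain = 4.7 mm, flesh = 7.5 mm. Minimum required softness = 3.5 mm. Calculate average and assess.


Average = (4.7 + 7.5) / 2 = 6.10 mm
Minimum = 3.5 mm
Meets requirement: Yes


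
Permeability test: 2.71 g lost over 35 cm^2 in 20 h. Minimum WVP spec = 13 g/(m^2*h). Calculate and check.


WVP = 38.71 g/(m^2*h)
Meets specification: Yes


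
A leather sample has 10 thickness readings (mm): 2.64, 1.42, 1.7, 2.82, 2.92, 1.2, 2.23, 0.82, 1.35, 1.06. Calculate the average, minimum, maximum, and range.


Sum = 18.16
Average = 18.16 / 10 = 1.82 mm
Minimum = 0.82 mm
Maximum = 2.92 mm
Range = 2.92 - 0.82 = 2.10 mm


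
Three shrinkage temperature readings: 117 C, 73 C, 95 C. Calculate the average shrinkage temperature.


Average = (117 + 73 + 95) / 3
Average = 285 / 3 = 95.0 C


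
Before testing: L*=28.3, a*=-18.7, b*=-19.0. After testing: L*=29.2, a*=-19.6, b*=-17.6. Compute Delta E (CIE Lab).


Delta E = 1.89

dL = 29.2 - 28.3 = 0.9
da = -19.6 - (-18.7) = -0.9
db = -17.6 - (-19.0) = 1.4
dE = sqrt((0.9)^2 + (-0.9)^2 + (1.4)^2) = 1.89


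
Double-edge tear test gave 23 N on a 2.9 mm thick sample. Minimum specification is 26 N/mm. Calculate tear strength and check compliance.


Tear strength = 7.9 N/mm
Compliant: No

Tear strength = 23 / 2.9 = 7.9 N/mm
Required minimum = 26 N/mm
Compliant: No


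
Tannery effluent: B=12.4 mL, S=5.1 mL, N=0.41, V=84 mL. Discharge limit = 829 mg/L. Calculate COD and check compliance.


COD = 285.0 mg/L
Compliant: Yes


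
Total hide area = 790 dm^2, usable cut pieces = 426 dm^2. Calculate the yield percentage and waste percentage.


Yield = 426 / 790 x 100 = 53.9%
Waste = 790 - 426 = 364 dm^2
Waste% = 100 - 53.9 = 46.1%


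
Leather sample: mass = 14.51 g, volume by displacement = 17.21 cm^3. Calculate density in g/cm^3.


0.843 g/cm^3


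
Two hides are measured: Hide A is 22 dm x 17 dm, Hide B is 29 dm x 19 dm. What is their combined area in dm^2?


925 dm^2

Hide A area = 22 x 17 = 374 dm^2
Hide B area = 29 x 19 = 551 dm^2
Total = 374 + 551 = 925 dm^2


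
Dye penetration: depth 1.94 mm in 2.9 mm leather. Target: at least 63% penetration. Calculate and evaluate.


Penetration = 66.9%
Meets target: Yes


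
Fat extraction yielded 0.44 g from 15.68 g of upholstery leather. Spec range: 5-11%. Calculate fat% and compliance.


Fat content = 2.8%
Compliant: No


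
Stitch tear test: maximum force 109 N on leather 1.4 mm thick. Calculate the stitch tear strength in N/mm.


Stitch tear strength = force / thickness
STS = 109 / 1.4 = 77.9 N/mm


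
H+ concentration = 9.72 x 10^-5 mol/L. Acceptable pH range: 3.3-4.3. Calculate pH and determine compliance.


pH = 4.01
Compliant: Yes


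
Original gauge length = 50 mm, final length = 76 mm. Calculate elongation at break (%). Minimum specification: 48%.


Elongation = 52.0%
Meets spec: Yes


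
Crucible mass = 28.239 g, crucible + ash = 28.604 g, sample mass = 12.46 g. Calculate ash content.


Ash mass = 0.365 g
Ash content = 2.93%


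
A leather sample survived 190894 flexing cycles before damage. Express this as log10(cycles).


5.28

log10(190894) = 5.28


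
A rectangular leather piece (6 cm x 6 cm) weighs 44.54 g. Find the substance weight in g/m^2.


Area = 6 x 6 = 36 cm^2
SW = 44.54 / 36 x 10000 = 12372.2 g/m^2


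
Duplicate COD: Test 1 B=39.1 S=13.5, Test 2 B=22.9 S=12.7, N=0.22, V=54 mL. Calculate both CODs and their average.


COD1 = (39.1 - 13.5) x 0.22 x 8000 / 54 = 834.4 mg/L
COD2 = (22.9 - 12.7) x 0.22 x 8000 / 54 = 332.4 mg/L
Average = (834.4 + 332.4) / 2 = 583.4 mg/L


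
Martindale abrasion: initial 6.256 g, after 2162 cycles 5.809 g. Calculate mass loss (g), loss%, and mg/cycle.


Loss = 6.256 - 5.809 = 0.447 g
Loss% = 0.447 / 6.256 x 100 = 7.15%
Rate = 0.447 / 2162 x 1000 = 0.207 mg/cycle


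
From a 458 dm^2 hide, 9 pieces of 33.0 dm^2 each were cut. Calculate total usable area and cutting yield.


Total usable = 9 x 33.0 = 297.0 dm^2
Yield = 297.0 / 458 x 100 = 64.8%


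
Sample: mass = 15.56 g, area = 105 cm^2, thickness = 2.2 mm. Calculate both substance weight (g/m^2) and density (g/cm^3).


SW = 15.56 / 105 x 10000 = 1481.9 g/m^2
Volume = 105 x 2.2 / 10 = 23.10 cm^3
Density = 15.56 / 23.10 = 0.674 g/cm^3


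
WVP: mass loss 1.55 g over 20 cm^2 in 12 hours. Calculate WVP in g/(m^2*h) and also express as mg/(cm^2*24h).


WVP = 64.58 g/(m^2*h)
Daily rate = 155.00 mg/(cm^2*24h)

WVP = 1.55 / (20 x 12) x 10000 = 64.58 g/(m^2*h)
Mass loss in mg = 1.55 x 1000 = 1550 mg
Per cm^2 per 24h in mg: 1550 x 24 / (20 x 12) = 37200 / 240 = 155.00 mg/(cm^2*24h)


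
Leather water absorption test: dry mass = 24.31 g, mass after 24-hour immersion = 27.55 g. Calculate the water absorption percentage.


Water absorbed = 27.55 - 24.31 = 3.24 g
WA% = 3.24 / 24.31 x 100 = 13.3%


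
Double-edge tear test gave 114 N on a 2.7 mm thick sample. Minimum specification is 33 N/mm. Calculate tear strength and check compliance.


Tear strength = 114 / 2.7 = 42.2 N/mm
Required minimum = 33 N/mm
Compliant: Yes


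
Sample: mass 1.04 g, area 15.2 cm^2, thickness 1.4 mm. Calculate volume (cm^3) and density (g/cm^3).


Volume = 2.128 cm^3
Density = 0.489 g/cm^3
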